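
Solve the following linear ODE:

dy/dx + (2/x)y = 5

Using integrating factor method:

General solution: y = (5/3)x + Cx^(-2)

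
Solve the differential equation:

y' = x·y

Separating variables and integrating:
ln|y| = x^2/2 + C

General solution: y = Ce^(x^2/2)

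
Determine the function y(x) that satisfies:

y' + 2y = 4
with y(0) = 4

General solution: y = 2 + Ce^(-2x)
Applying y(0) = 4: C = 4 - 2 = 2
Particular solution: y = 2 + 2e^(-2x)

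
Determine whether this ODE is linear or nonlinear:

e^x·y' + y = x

Linear (y and its derivatives appear to the first power only, no products of y terms)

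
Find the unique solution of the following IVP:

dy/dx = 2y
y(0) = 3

General solution: y = Ce^(2x)
Applying IC y(0) = 3:
Particular solution: y = 3e^(2x)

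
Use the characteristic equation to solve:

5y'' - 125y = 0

Characteristic equation: 5r² - 125 = 0
Divide by 5: r² - 25 = 0
Roots: r = 5, -5 (distinct real)
General solution: y = C₁e^(5x) + C₂e^(-5x)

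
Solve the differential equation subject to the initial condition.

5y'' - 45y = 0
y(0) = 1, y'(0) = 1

General solution: y = C₁e^(3x) + C₂e^(-3x)
Applying ICs: C₁ = 2/3, C₂ = 1/3
Particular solution: y = (2/3)e^(3x) + (1/3)e^(-3x)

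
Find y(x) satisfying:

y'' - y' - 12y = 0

Characteristic equation: r² - r - 12 = 0
Roots: r = 4, -3 (distinct real)
General solution: y = C₁e^(4x) + C₂e^(-3x)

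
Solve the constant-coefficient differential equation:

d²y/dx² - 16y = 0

Characteristic equation: r² - 16 = 0
Roots: r = 4, -4 (distinct real)
General solution: y = C₁e^(4x) + C₂e^(-4x)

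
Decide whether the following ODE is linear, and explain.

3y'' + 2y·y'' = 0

Nonlinear (y·y'' term)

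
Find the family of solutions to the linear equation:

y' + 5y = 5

Using integrating factor method:

General solution: y = 1 + Ce^(-5x)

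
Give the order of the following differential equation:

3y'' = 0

The order is 2 (highest derivative is of order 2).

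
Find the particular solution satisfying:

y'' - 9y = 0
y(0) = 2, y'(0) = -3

General solution: y = C₁e^(3x) + C₂e^(-3x)
Applying ICs: C₁ = 1/2, C₂ = 3/2
Particular solution: y = (1/2)e^(3x) + (3/2)e^(-3x)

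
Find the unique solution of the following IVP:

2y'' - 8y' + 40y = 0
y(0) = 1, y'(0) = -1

General solution: y = e^(2x)(C₁cos(4x) + C₂sin(4x))
Complex roots r = 2 ± 4i
Applying ICs: C₁ = 1, C₂ = -3/4
Particular solution: y = e^(2x)(cos(4x) - (3/4)sin(4x))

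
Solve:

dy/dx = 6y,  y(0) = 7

General solution: y = Ce^(6x)
Applying IC y(0) = 7:
Particular solution: y = 7e^(6x)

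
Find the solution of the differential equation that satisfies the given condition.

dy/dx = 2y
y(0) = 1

General solution: y = Ce^(2x)
Applying IC y(0) = 1:
Particular solution: y = e^(2x)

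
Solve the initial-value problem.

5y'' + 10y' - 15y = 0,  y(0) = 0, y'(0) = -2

General solution: y = C₁e^x + C₂e^(-3x)
Applying ICs: C₁ = -1/2, C₂ = 1/2
Particular solution: y = -(1/2)e^x + (1/2)e^(-3x)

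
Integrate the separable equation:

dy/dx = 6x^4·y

Separating variables and integrating:
ln|y| = 6x^5/5 + C

General solution: y = Ce^(6x^5/5)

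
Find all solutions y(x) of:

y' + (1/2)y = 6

Using integrating factor method:

General solution: y = 12 + Ce^(-x/2)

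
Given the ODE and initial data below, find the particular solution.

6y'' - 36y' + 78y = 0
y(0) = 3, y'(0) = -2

General solution: y = e^(3x)(C₁cos(2x) + C₂sin(2x))
Complex roots r = 3 ± 2i
Applying ICs: C₁ = 3, C₂ = -11/2
Particular solution: y = e^(3x)(3cos(2x) - (11/2)sin(2x))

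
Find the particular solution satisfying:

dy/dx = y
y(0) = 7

General solution: y = Ce^x
Applying IC y(0) = 7:
Particular solution: y = 7e^x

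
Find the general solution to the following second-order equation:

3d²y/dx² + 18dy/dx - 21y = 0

Characteristic equation: 3r² + 18r - 21 = 0
Divide by 3: r² + 6r - 7 = 0
Roots: r = 1, -7 (distinct real)
General solution: y = C₁e^x + C₂e^(-7x)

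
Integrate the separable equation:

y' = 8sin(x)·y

Separating variables and integrating:
ln|y| = -8cos(x) + C

General solution: y = Ce^(-8cos(x))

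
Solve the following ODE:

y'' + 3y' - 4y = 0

Characteristic equation: r² + 3r - 4 = 0
Roots: r = 1, -4 (distinct real)
General solution: y = C₁e^x + C₂e^(-4x)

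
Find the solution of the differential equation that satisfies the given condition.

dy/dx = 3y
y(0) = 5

General solution: y = Ce^(3x)
Applying IC y(0) = 5:
Particular solution: y = 5e^(3x)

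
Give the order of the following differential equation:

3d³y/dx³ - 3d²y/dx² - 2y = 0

The order is 3 (highest derivative is of order 3).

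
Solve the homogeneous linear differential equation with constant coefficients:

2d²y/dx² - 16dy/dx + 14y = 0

Characteristic equation: 2r² - 16r + 14 = 0
Divide by 2: r² - 8r + 7 = 0
Roots: r = 1, 7 (distinct real)
General solution: y = C₁e^x + C₂e^(7x)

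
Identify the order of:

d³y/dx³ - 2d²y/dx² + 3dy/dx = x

The order is 3 (highest derivative is of order 3).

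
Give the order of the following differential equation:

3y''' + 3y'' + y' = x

The order is 3 (highest derivative is of order 3).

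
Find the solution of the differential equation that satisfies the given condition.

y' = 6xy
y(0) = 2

General solution: y = Ce^(3x²)
Applying IC y(0) = 2:
Particular solution: y = 2e^(3x²)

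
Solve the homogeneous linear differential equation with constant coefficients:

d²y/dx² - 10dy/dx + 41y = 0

Characteristic equation: r² - 10r + 41 = 0
Roots: r = 5 ± 4i (complex conjugates)
General solution: y = e^(5x)(C₁cos(4x) + C₂sin(4x))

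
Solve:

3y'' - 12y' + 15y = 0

Characteristic equation: 3r² - 12r + 15 = 0
Divide by 3: r² - 4r + 5 = 0
Roots: r = 2 ± i (complex conjugates)
General solution: y = e^(2x)(C₁cos(x) + C₂sin(x))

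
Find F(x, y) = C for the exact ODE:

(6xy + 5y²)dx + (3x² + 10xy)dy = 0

Verify exactness: ∂M/∂y = ∂N/∂x ✓
Find F(x,y) such that ∂F/∂x = M, ∂F/∂y = N
Solution: 3x²y + 5xy² = C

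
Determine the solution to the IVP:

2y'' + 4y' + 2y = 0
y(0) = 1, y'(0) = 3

General solution: y = (C₁ + C₂x)e^(-x)
Repeated root r = -1
Applying ICs: C₁ = 1, C₂ = 4
Particular solution: y = (1 + 4x)e^(-x)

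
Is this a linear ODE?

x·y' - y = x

Yes. Linear (y and its derivatives appear to the first power only, no products of y terms)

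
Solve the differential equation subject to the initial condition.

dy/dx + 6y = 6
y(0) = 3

General solution: y = 1 + Ce^(-6x)
Applying y(0) = 3: C = 3 - 1 = 2
Particular solution: y = 1 + 2e^(-6x)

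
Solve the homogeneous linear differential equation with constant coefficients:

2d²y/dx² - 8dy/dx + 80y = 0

Characteristic equation: 2r² - 8r + 80 = 0
Divide by 2: r² - 4r + 40 = 0
Roots: r = 2 ± 6i (complex conjugates)
General solution: y = e^(2x)(C₁cos(6x) + C₂sin(6x))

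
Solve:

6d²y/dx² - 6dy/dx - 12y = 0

Characteristic equation: 6r² - 6r - 12 = 0
Divide by 6: r² - r - 2 = 0
Roots: r = 2, -1 (distinct real)
General solution: y = C₁e^(2x) + C₂e^(-x)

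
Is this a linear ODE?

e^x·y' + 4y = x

Yes. Linear (y and its derivatives appear to the first power only, no products of y terms)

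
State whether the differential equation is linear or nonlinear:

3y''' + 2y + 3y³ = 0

Nonlinear (y³ term)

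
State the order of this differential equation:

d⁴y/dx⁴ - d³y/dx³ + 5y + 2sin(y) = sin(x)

The order is 4 (highest derivative is of order 4).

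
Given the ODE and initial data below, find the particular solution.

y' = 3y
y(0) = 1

General solution: y = Ce^(3x)
Applying IC y(0) = 1:
Particular solution: y = e^(3x)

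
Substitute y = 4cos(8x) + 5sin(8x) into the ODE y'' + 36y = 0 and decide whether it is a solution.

Verification:
y'' = -256cos(8x) - 320sin(8x)
y'' + 36y ≠ 0 (frequency mismatch: got 64 instead of 36)

No, it is not a solution.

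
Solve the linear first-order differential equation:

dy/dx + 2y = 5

Using integrating factor method:

General solution: y = 5/2 + Ce^(-2x)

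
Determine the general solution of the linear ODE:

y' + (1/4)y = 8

Using integrating factor method:

General solution: y = 32 + Ce^(-x/4)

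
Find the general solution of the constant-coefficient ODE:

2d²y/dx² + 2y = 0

Characteristic equation: 2r² + 2 = 0
Divide by 2: r² + 1 = 0
Roots: r = ±i (complex conjugates)
General solution: y = C₁cos(x) + C₂sin(x)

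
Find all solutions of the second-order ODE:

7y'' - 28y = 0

Characteristic equation: 7r² - 28 = 0
Divide by 7: r² - 4 = 0
Roots: r = 2, -2 (distinct real)
General solution: y = C₁e^(2x) + C₂e^(-2x)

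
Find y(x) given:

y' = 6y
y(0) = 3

General solution: y = Ce^(6x)
Applying IC y(0) = 3:
Particular solution: y = 3e^(6x)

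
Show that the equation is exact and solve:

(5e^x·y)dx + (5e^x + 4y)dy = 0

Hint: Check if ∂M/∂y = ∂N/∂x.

Verify exactness: ∂M/∂y = ∂N/∂x ✓
Find F(x,y) such that ∂F/∂x = M, ∂F/∂y = N
Solution: 5e^x·y + 2y² = C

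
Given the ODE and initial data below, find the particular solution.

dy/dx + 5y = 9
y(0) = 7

General solution: y = 9/5 + Ce^(-5x)
Applying y(0) = 7: C = 7 - 9/5 = 26/5
Particular solution: y = 9/5 + (26/5)e^(-5x)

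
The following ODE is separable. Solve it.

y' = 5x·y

Separating variables and integrating:
ln|y| = 5x^2/2 + C

General solution: y = Ce^(5x^2/2)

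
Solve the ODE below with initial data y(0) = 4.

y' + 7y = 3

General solution: y = 3/7 + Ce^(-7x)
Applying y(0) = 4: C = 4 - 3/7 = 25/7
Particular solution: y = 3/7 + (25/7)e^(-7x)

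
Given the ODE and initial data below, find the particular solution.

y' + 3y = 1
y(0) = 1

General solution: y = 1/3 + Ce^(-3x)
Applying y(0) = 1: C = 1 - 1/3 = 2/3
Particular solution: y = 1/3 + (2/3)e^(-3x)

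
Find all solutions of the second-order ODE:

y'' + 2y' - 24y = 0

Characteristic equation: r² + 2r - 24 = 0
Roots: r = 4, -6 (distinct real)
General solution: y = C₁e^(4x) + C₂e^(-6x)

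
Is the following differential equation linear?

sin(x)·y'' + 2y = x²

Yes. Linear (y and its derivatives appear to the first power only, no products of y terms)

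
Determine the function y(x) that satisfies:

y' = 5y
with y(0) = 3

General solution: y = Ce^(5x)
Applying IC y(0) = 3:
Particular solution: y = 3e^(5x)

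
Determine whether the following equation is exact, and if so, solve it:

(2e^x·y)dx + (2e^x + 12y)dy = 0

Verify exactness: ∂M/∂y = ∂N/∂x ✓
Find F(x,y) such that ∂F/∂x = M, ∂F/∂y = N
Solution: 2e^x·y + 6y² = C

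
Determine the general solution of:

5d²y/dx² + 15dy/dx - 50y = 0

Characteristic equation: 5r² + 15r - 50 = 0
Divide by 5: r² + 3r - 10 = 0
Roots: r = 2, -5 (distinct real)
General solution: y = C₁e^(2x) + C₂e^(-5x)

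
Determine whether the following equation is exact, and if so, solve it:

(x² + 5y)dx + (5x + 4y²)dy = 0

Verify exactness: ∂M/∂y = ∂N/∂x ✓
Find F(x,y) such that ∂F/∂x = M, ∂F/∂y = N
Solution: x³/3 + 5xy + 4y³/3 = C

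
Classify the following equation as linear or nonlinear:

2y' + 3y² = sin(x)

Nonlinear (y² term)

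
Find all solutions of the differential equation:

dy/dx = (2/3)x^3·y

Separating variables and integrating:
ln|y| = x^4/6 + C

General solution: y = Ce^(x^4/6)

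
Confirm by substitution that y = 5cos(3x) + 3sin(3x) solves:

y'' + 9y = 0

Verification:
y'' = -45cos(3x) - 27sin(3x)
y'' + 9y = 0 ✓

Yes, it is a solution.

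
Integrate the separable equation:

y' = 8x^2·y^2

Separating variables and integrating:
-1/y = 8x^3/3 + C

General solution: y^-1 = (-8/3)x^3 + C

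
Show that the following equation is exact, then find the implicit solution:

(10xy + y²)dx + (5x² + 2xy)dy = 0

Verify exactness: ∂M/∂y = ∂N/∂x ✓
Find F(x,y) such that ∂F/∂x = M, ∂F/∂y = N
Solution: 5x²y + xy² = C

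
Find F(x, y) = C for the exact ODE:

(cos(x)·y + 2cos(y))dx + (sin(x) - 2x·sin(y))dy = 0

Verify exactness: ∂M/∂y = ∂N/∂x ✓
Find F(x,y) such that ∂F/∂x = M, ∂F/∂y = N
Solution: sin(x)·y + 2x·cos(y) = C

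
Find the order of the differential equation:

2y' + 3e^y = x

The order is 1 (highest derivative is of order 1).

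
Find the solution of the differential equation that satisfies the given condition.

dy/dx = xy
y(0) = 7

General solution: y = Ce^(x²/2)
Applying IC y(0) = 7:
Particular solution: y = 7e^(x²/2)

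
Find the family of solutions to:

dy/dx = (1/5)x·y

Separating variables and integrating:
ln|y| = x^2/10 + C

General solution: y = Ce^(x^2/10)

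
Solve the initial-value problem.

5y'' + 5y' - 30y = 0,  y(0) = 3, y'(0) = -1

General solution: y = C₁e^(2x) + C₂e^(-3x)
Applying ICs: C₁ = 8/5, C₂ = 7/5
Particular solution: y = (8/5)e^(2x) + (7/5)e^(-3x)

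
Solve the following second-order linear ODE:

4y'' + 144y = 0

Characteristic equation: 4r² + 144 = 0
Divide by 4: r² + 36 = 0
Roots: r = ±6i (complex conjugates)
General solution: y = C₁cos(6x) + C₂sin(6x)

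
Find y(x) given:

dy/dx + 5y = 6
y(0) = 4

General solution: y = 6/5 + Ce^(-5x)
Applying y(0) = 4: C = 4 - 6/5 = 14/5
Particular solution: y = 6/5 + (14/5)e^(-5x)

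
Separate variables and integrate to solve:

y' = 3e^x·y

Separating variables and integrating:
ln|y| = 3e^x + C

General solution: y = Ce^(3e^x)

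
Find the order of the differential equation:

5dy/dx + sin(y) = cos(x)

The order is 1 (highest derivative is of order 1).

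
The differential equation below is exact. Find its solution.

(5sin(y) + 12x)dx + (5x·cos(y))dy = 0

Verify exactness: ∂M/∂y = ∂N/∂x ✓
Find F(x,y) such that ∂F/∂x = M, ∂F/∂y = N
Solution: 5x·sin(y) + 6x² = C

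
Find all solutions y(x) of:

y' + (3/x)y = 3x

Using integrating factor method:

General solution: y = (3/5)x^2 + Cx^(-3)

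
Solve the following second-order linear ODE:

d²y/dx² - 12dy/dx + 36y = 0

Characteristic equation: r² - 12r + 36 = 0
Factored: (r - 6)² = 0
Repeated root: r = 6
General solution: y = (C₁ + C₂x)e^(6x)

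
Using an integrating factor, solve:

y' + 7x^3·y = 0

Using integrating factor method:

General solution: y = Ce^(-7x^4/4)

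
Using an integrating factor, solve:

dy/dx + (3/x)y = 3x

Using integrating factor method:

General solution: y = (3/5)x^2 + Cx^(-3)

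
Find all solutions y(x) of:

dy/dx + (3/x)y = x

Using integrating factor method:

General solution: y = (1/5)x^2 + Cx^(-3)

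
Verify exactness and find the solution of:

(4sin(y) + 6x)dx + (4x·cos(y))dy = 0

Verify exactness: ∂M/∂y = ∂N/∂x ✓
Find F(x,y) such that ∂F/∂x = M, ∂F/∂y = N
Solution: 4x·sin(y) + 3x² = C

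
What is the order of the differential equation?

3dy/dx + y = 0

The order is 1 (highest derivative is of order 1).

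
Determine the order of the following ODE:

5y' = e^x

The order is 1 (highest derivative is of order 1).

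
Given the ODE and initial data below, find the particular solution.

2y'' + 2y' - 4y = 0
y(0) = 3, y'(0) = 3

General solution: y = C₁e^x + C₂e^(-2x)
Applying ICs: C₁ = 3, C₂ = 0
Particular solution: y = 3e^x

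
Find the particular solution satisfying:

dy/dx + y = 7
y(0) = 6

General solution: y = 7 + Ce^(-x)
Applying y(0) = 6: C = 6 - 7 = -1
Particular solution: y = 7 - e^(-x)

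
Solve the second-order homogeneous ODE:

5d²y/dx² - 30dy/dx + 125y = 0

Characteristic equation: 5r² - 30r + 125 = 0
Divide by 5: r² - 6r + 25 = 0
Roots: r = 3 ± 4i (complex conjugates)
General solution: y = e^(3x)(C₁cos(4x) + C₂sin(4x))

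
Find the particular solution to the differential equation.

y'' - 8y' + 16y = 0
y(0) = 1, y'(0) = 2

General solution: y = (C₁ + C₂x)e^(4x)
Repeated root r = 4
Applying ICs: C₁ = 1, C₂ = -2
Particular solution: y = (1 - 2x)e^(4x)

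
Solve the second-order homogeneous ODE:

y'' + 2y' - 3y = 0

Characteristic equation: r² + 2r - 3 = 0
Roots: r = 1, -3 (distinct real)
General solution: y = C₁e^x + C₂e^(-3x)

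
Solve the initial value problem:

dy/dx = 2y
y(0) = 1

General solution: y = Ce^(2x)
Applying IC y(0) = 1:
Particular solution: y = e^(2x)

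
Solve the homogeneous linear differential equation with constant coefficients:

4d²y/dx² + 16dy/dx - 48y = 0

Characteristic equation: 4r² + 16r - 48 = 0
Divide by 4: r² + 4r - 12 = 0
Roots: r = 2, -6 (distinct real)
General solution: y = C₁e^(2x) + C₂e^(-6x)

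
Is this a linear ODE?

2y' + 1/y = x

No. Nonlinear (1/y term)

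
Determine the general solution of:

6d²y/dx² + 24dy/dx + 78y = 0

Characteristic equation: 6r² + 24r + 78 = 0
Divide by 6: r² + 4r + 13 = 0
Roots: r = -2 ± 3i (complex conjugates)
General solution: y = e^(-2x)(C₁cos(3x) + C₂sin(3x))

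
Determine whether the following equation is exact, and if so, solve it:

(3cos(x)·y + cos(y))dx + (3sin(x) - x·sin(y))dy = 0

Verify exactness: ∂M/∂y = ∂N/∂x ✓
Find F(x,y) such that ∂F/∂x = M, ∂F/∂y = N
Solution: 3sin(x)·y + x·cos(y) = C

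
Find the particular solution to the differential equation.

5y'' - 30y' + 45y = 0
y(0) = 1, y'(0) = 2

General solution: y = (C₁ + C₂x)e^(3x)
Repeated root r = 3
Applying ICs: C₁ = 1, C₂ = -1
Particular solution: y = (1 - x)e^(3x)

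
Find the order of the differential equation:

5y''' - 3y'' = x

The order is 3 (highest derivative is of order 3).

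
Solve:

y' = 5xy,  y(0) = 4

General solution: y = Ce^(5x²/2)
Applying IC y(0) = 4:
Particular solution: y = 4e^(5x²/2)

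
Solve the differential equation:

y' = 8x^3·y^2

Separating variables and integrating:
-1/y = 2x^4 + C

General solution: y^-1 = -2x^4 + C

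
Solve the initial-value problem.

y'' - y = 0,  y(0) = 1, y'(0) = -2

General solution: y = C₁e^x + C₂e^(-x)
Applying ICs: C₁ = -1/2, C₂ = 3/2
Particular solution: y = -(1/2)e^x + (3/2)e^(-x)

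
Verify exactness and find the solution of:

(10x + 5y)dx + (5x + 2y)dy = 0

Verify exactness: ∂M/∂y = ∂N/∂x ✓
Find F(x,y) such that ∂F/∂x = M, ∂F/∂y = N
Solution: 5x² + 5xy + y² = C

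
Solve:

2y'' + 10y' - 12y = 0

Characteristic equation: 2r² + 10r - 12 = 0
Divide by 2: r² + 5r - 6 = 0
Roots: r = 1, -6 (distinct real)
General solution: y = C₁e^x + C₂e^(-6x)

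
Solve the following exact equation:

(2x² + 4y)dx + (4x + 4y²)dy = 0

Verify exactness: ∂M/∂y = ∂N/∂x ✓
Find F(x,y) such that ∂F/∂x = M, ∂F/∂y = N
Solution: 2x³/3 + 4xy + 4y³/3 = C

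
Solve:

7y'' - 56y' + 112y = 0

Characteristic equation: 7r² - 56r + 112 = 0
Divide by 7: r² - 8r + 16 = 0
Factored: (r - 4)² = 0
Repeated root: r = 4
General solution: y = (C₁ + C₂x)e^(4x)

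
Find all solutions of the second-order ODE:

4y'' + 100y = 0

Characteristic equation: 4r² + 100 = 0
Divide by 4: r² + 25 = 0
Roots: r = ±5i (complex conjugates)
General solution: y = C₁cos(5x) + C₂sin(5x)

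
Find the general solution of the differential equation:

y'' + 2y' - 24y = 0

Characteristic equation: r² + 2r - 24 = 0
Roots: r = 4, -6 (distinct real)
General solution: y = C₁e^(4x) + C₂e^(-6x)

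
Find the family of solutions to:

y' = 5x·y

Separating variables and integrating:
ln|y| = 5x^2/2 + C

General solution: y = Ce^(5x^2/2)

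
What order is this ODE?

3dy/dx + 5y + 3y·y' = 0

The order is 1 (highest derivative is of order 1).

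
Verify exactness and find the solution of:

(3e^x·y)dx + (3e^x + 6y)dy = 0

Verify exactness: ∂M/∂y = ∂N/∂x ✓
Find F(x,y) such that ∂F/∂x = M, ∂F/∂y = N
Solution: 3e^x·y + 3y² = C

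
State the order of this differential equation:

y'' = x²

The order is 2 (highest derivative is of order 2).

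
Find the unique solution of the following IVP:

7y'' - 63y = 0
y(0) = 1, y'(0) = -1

General solution: y = C₁e^(3x) + C₂e^(-3x)
Applying ICs: C₁ = 1/3, C₂ = 2/3
Particular solution: y = (1/3)e^(3x) + (2/3)e^(-3x)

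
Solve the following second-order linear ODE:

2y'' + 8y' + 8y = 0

Characteristic equation: 2r² + 8r + 8 = 0
Divide by 2: r² + 4r + 4 = 0
Factored: (r + 2)² = 0
Repeated root: r = -2
General solution: y = (C₁ + C₂x)e^(-2x)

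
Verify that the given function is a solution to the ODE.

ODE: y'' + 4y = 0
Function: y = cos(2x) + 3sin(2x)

Verification:
y'' = -4cos(2x) - 12sin(2x)
y'' + 4y = 0 ✓

Yes, it is a solution.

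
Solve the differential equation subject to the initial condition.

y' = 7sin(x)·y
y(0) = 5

General solution: y = Ce^(-7cos(x))
Applying IC y(0) = 5:
Particular solution: y = 5e^(7(1-cos(x)))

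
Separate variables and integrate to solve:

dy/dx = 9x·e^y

Separating variables and integrating:
-e^(-y) = 9x²/2 + C

General solution: y = -ln(C - 9x²/2)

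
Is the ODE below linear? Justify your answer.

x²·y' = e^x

Yes. Linear (y and its derivatives appear to the first power only, no products of y terms)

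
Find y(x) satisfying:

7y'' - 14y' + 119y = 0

Characteristic equation: 7r² - 14r + 119 = 0
Divide by 7: r² - 2r + 17 = 0
Roots: r = 1 ± 4i (complex conjugates)
General solution: y = e^x(C₁cos(4x) + C₂sin(4x))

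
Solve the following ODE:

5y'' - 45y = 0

Characteristic equation: 5r² - 45 = 0
Divide by 5: r² - 9 = 0
Roots: r = 3, -3 (distinct real)
General solution: y = C₁e^(3x) + C₂e^(-3x)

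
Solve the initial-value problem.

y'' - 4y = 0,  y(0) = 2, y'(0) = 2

General solution: y = C₁e^(2x) + C₂e^(-2x)
Applying ICs: C₁ = 3/2, C₂ = 1/2
Particular solution: y = (3/2)e^(2x) + (1/2)e^(-2x)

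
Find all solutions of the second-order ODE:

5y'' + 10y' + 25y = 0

Characteristic equation: 5r² + 10r + 25 = 0
Divide by 5: r² + 2r + 5 = 0
Roots: r = -1 ± 2i (complex conjugates)
General solution: y = e^(-x)(C₁cos(2x) + C₂sin(2x))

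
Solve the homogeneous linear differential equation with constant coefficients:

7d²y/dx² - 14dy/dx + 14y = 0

Characteristic equation: 7r² - 14r + 14 = 0
Divide by 7: r² - 2r + 2 = 0
Roots: r = 1 ± i (complex conjugates)
General solution: y = e^x(C₁cos(x) + C₂sin(x))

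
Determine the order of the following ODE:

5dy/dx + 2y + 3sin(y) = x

The order is 1 (highest derivative is of order 1).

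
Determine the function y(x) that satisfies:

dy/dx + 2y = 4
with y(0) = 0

General solution: y = 2 + Ce^(-2x)
Applying y(0) = 0: C = 0 - 2 = -2
Particular solution: y = 2 - 2e^(-2x)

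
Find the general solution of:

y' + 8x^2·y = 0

Using integrating factor method:

General solution: y = Ce^(-8x^3/3)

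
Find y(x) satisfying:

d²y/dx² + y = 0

Characteristic equation: r² + 1 = 0
Roots: r = ±i (complex conjugates)
General solution: y = C₁cos(x) + C₂sin(x)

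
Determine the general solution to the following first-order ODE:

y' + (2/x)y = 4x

Using integrating factor method:

General solution: y = x^2 + Cx^(-2)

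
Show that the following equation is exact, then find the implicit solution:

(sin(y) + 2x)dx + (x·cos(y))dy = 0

Verify exactness: ∂M/∂y = ∂N/∂x ✓
Find F(x,y) such that ∂F/∂x = M, ∂F/∂y = N
Solution: x·sin(y) + x² = C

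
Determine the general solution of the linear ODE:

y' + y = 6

Using integrating factor method:

General solution: y = 6 + Ce^(-x)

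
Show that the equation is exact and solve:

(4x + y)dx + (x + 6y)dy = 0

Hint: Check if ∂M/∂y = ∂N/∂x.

Verify exactness: ∂M/∂y = ∂N/∂x ✓
Find F(x,y) such that ∂F/∂x = M, ∂F/∂y = N
Solution: 2x² + xy + 3y² = C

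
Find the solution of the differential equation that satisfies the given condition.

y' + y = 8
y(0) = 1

General solution: y = 8 + Ce^(-x)
Applying y(0) = 1: C = 1 - 8 = -7
Particular solution: y = 8 - 7e^(-x)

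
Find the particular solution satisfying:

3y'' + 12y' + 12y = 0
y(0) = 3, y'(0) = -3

General solution: y = (C₁ + C₂x)e^(-2x)
Repeated root r = -2
Applying ICs: C₁ = 3, C₂ = 3
Particular solution: y = (3 + 3x)e^(-2x)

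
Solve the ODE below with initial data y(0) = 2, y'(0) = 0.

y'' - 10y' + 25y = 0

General solution: y = (C₁ + C₂x)e^(5x)
Repeated root r = 5
Applying ICs: C₁ = 2, C₂ = -10
Particular solution: y = (2 - 10x)e^(5x)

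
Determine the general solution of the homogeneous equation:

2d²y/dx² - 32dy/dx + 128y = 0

Characteristic equation: 2r² - 32r + 128 = 0
Divide by 2: r² - 16r + 64 = 0
Factored: (r - 8)² = 0
Repeated root: r = 8
General solution: y = (C₁ + C₂x)e^(8x)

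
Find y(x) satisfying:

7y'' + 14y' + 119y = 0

Characteristic equation: 7r² + 14r + 119 = 0
Divide by 7: r² + 2r + 17 = 0
Roots: r = -1 ± 4i (complex conjugates)
General solution: y = e^(-x)(C₁cos(4x) + C₂sin(4x))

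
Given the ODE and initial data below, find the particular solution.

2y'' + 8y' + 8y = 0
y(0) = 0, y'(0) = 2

General solution: y = (C₁ + C₂x)e^(-2x)
Repeated root r = -2
Applying ICs: C₁ = 0, C₂ = 2
Particular solution: y = 2xe^(-2x)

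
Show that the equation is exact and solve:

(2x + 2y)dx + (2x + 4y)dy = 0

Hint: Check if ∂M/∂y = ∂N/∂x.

Verify exactness: ∂M/∂y = ∂N/∂x ✓
Find F(x,y) such that ∂F/∂x = M, ∂F/∂y = N
Solution: x² + 2xy + 2y² = C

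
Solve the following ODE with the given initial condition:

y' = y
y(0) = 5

General solution: y = Ce^x
Applying IC y(0) = 5:
Particular solution: y = 5e^x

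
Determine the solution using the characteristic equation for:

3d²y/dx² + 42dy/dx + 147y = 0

Characteristic equation: 3r² + 42r + 147 = 0
Divide by 3: r² + 14r + 49 = 0
Factored: (r + 7)² = 0
Repeated root: r = -7
General solution: y = (C₁ + C₂x)e^(-7x)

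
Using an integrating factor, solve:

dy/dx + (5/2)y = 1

Using integrating factor method:

General solution: y = 2/5 + Ce^(-5x/2)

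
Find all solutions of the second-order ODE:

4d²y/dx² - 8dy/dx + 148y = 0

Characteristic equation: 4r² - 8r + 148 = 0
Divide by 4: r² - 2r + 37 = 0
Roots: r = 1 ± 6i (complex conjugates)
General solution: y = e^x(C₁cos(6x) + C₂sin(6x))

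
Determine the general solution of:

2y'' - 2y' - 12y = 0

Characteristic equation: 2r² - 2r - 12 = 0
Divide by 2: r² - r - 6 = 0
Roots: r = 3, -2 (distinct real)
General solution: y = C₁e^(3x) + C₂e^(-2x)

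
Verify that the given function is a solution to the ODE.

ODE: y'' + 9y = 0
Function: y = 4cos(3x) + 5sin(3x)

Verification:
y'' = -36cos(3x) - 45sin(3x)
y'' + 9y = 0 ✓

Yes, it is a solution.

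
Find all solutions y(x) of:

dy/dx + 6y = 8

Using integrating factor method:

General solution: y = 4/3 + Ce^(-6x)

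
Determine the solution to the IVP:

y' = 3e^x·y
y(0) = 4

General solution: y = Ce^(3e^x)
Applying IC y(0) = 4:
Particular solution: y = 4e^(3(e^x - 1))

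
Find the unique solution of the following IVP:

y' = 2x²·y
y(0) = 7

General solution: y = Ce^(2x³/3)
Applying IC y(0) = 7:
Particular solution: y = 7e^(2x³/3)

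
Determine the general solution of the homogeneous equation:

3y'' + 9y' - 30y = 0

Characteristic equation: 3r² + 9r - 30 = 0
Divide by 3: r² + 3r - 10 = 0
Roots: r = 2, -5 (distinct real)
General solution: y = C₁e^(2x) + C₂e^(-5x)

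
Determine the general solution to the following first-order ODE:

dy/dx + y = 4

Using integrating factor method:

General solution: y = 4 + Ce^(-x)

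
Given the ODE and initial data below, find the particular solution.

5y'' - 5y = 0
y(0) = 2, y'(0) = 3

General solution: y = C₁e^x + C₂e^(-x)
Applying ICs: C₁ = 5/2, C₂ = -1/2
Particular solution: y = (5/2)e^x - (1/2)e^(-x)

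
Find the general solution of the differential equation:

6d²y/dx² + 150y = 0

Characteristic equation: 6r² + 150 = 0
Divide by 6: r² + 25 = 0
Roots: r = ±5i (complex conjugates)
General solution: y = C₁cos(5x) + C₂sin(5x)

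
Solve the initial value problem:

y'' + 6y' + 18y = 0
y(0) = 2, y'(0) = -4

General solution: y = e^(-3x)(C₁cos(3x) + C₂sin(3x))
Complex roots r = -3 ± 3i
Applying ICs: C₁ = 2, C₂ = 2/3
Particular solution: y = e^(-3x)(2cos(3x) + (2/3)sin(3x))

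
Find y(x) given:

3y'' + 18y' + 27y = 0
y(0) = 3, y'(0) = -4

General solution: y = (C₁ + C₂x)e^(-3x)
Repeated root r = -3
Applying ICs: C₁ = 3, C₂ = 5
Particular solution: y = (3 + 5x)e^(-3x)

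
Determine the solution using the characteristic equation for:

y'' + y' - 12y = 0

Characteristic equation: r² + r - 12 = 0
Roots: r = 3, -4 (distinct real)
General solution: y = C₁e^(3x) + C₂e^(-4x)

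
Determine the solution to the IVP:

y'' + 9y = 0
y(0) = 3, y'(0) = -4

General solution: y = C₁cos(3x) + C₂sin(3x)
Complex roots r = ±3i
Applying ICs: C₁ = 3, C₂ = -4/3
Particular solution: y = 3cos(3x) - (4/3)sin(3x)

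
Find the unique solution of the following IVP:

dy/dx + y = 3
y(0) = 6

General solution: y = 3 + Ce^(-x)
Applying y(0) = 6: C = 6 - 3 = 3
Particular solution: y = 3 + 3e^(-x)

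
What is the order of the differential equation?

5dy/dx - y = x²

The order is 1 (highest derivative is of order 1).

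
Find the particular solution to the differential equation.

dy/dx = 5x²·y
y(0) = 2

General solution: y = Ce^(5x³/3)
Applying IC y(0) = 2:
Particular solution: y = 2e^(5x³/3)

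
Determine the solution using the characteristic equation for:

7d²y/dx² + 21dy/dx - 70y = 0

Characteristic equation: 7r² + 21r - 70 = 0
Divide by 7: r² + 3r - 10 = 0
Roots: r = 2, -5 (distinct real)
General solution: y = C₁e^(2x) + C₂e^(-5x)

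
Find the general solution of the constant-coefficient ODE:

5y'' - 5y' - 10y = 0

Characteristic equation: 5r² - 5r - 10 = 0
Divide by 5: r² - r - 2 = 0
Roots: r = 2, -1 (distinct real)
General solution: y = C₁e^(2x) + C₂e^(-x)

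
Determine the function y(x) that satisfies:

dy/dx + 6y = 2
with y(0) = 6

General solution: y = 1/3 + Ce^(-6x)
Applying y(0) = 6: C = 6 - 1/3 = 17/3
Particular solution: y = 1/3 + (17/3)e^(-6x)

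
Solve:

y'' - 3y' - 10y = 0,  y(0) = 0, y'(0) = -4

General solution: y = C₁e^(5x) + C₂e^(-2x)
Applying ICs: C₁ = -4/7, C₂ = 4/7
Particular solution: y = -(4/7)e^(5x) + (4/7)e^(-2x)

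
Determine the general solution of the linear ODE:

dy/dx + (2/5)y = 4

Using integrating factor method:

General solution: y = 10 + Ce^(-2x/5)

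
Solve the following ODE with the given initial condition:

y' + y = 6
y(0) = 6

General solution: y = 6 + Ce^(-x)
Applying y(0) = 6: C = 6 - 6 = 0
Particular solution: y = 6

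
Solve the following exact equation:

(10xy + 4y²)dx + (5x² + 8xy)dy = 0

Verify exactness: ∂M/∂y = ∂N/∂x ✓
Find F(x,y) such that ∂F/∂x = M, ∂F/∂y = N
Solution: 5x²y + 4xy² = C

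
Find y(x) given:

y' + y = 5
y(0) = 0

General solution: y = 5 + Ce^(-x)
Applying y(0) = 0: C = 0 - 5 = -5
Particular solution: y = 5 - 5e^(-x)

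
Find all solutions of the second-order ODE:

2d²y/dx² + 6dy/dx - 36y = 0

Characteristic equation: 2r² + 6r - 36 = 0
Divide by 2: r² + 3r - 18 = 0
Roots: r = 3, -6 (distinct real)
General solution: y = C₁e^(3x) + C₂e^(-6x)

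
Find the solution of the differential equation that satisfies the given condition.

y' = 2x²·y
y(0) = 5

General solution: y = Ce^(2x³/3)
Applying IC y(0) = 5:
Particular solution: y = 5e^(2x³/3)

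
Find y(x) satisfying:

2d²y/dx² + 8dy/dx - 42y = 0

Characteristic equation: 2r² + 8r - 42 = 0
Divide by 2: r² + 4r - 21 = 0
Roots: r = 3, -7 (distinct real)
General solution: y = C₁e^(3x) + C₂e^(-7x)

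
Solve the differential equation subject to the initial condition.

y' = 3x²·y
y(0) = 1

General solution: y = Ce^(x³)
Applying IC y(0) = 1:
Particular solution: y = e^(x³)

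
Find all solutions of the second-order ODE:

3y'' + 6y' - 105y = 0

Characteristic equation: 3r² + 6r - 105 = 0
Divide by 3: r² + 2r - 35 = 0
Roots: r = 5, -7 (distinct real)
General solution: y = C₁e^(5x) + C₂e^(-7x)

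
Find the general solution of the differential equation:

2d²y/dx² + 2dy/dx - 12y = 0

Characteristic equation: 2r² + 2r - 12 = 0
Divide by 2: r² + r - 6 = 0
Roots: r = 2, -3 (distinct real)
General solution: y = C₁e^(2x) + C₂e^(-3x)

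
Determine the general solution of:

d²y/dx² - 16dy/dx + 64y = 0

Characteristic equation: r² - 16r + 64 = 0
Factored: (r - 8)² = 0
Repeated root: r = 8
General solution: y = (C₁ + C₂x)e^(8x)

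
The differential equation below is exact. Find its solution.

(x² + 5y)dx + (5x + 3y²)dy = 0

Verify exactness: ∂M/∂y = ∂N/∂x ✓
Find F(x,y) such that ∂F/∂x = M, ∂F/∂y = N
Solution: x³/3 + 5xy + y³ = C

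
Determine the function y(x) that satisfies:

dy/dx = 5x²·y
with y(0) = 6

General solution: y = Ce^(5x³/3)
Applying IC y(0) = 6:
Particular solution: y = 6e^(5x³/3)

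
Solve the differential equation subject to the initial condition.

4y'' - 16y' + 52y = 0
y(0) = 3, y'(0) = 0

General solution: y = e^(2x)(C₁cos(3x) + C₂sin(3x))
Complex roots r = 2 ± 3i
Applying ICs: C₁ = 3, C₂ = -2
Particular solution: y = e^(2x)(3cos(3x) - 2sin(3x))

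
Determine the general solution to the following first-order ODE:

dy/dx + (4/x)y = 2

Using integrating factor method:

General solution: y = (2/5)x + Cx^(-4)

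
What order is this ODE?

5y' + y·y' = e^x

The order is 1 (highest derivative is of order 1).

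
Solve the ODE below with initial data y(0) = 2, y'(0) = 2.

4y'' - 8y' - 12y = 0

General solution: y = C₁e^(3x) + C₂e^(-x)
Applying ICs: C₁ = 1, C₂ = 1
Particular solution: y = e^(3x) + e^(-x)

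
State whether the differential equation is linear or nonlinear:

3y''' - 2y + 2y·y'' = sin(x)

Nonlinear (y·y'' term)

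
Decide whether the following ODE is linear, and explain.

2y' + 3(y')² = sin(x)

Nonlinear ((y')² term)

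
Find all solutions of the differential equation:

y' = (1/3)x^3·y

Separating variables and integrating:
ln|y| = x^4/12 + C

General solution: y = Ce^(x^4/12)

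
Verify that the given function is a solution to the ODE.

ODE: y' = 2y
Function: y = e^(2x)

Verification:
y = e^(2x)
y' = 2e^(2x)
2y = 2e^(2x)
y' = 2y ✓

Yes, it is a solution.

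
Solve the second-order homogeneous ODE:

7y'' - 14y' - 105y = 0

Characteristic equation: 7r² - 14r - 105 = 0
Divide by 7: r² - 2r - 15 = 0
Roots: r = 5, -3 (distinct real)
General solution: y = C₁e^(5x) + C₂e^(-3x)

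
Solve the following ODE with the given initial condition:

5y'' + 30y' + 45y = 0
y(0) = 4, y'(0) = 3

General solution: y = (C₁ + C₂x)e^(-3x)
Repeated root r = -3
Applying ICs: C₁ = 4, C₂ = 15
Particular solution: y = (4 + 15x)e^(-3x)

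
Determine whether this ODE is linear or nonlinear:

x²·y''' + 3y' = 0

Linear (y and its derivatives appear to the first power only, no products of y terms)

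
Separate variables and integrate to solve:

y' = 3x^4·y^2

Separating variables and integrating:
-1/y = 3x^5/5 + C

General solution: y^-1 = (-3/5)x^5 + C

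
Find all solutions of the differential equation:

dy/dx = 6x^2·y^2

Separating variables and integrating:
-1/y = 2x^3 + C

General solution: y^-1 = -2x^3 + C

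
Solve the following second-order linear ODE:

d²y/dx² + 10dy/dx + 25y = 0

Characteristic equation: r² + 10r + 25 = 0
Factored: (r + 5)² = 0
Repeated root: r = -5
General solution: y = (C₁ + C₂x)e^(-5x)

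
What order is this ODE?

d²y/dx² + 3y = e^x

The order is 2 (highest derivative is of order 2).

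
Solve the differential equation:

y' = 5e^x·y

Separating variables and integrating:
ln|y| = 5e^x + C

General solution: y = Ce^(5e^x)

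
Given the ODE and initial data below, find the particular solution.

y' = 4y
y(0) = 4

General solution: y = Ce^(4x)
Applying IC y(0) = 4:
Particular solution: y = 4e^(4x)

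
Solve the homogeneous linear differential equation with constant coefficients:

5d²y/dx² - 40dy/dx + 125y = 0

Characteristic equation: 5r² - 40r + 125 = 0
Divide by 5: r² - 8r + 25 = 0
Roots: r = 4 ± 3i (complex conjugates)
General solution: y = e^(4x)(C₁cos(3x) + C₂sin(3x))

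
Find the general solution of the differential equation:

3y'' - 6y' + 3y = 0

Characteristic equation: 3r² - 6r + 3 = 0
Divide by 3: r² - 2r + 1 = 0
Factored: (r - 1)² = 0
Repeated root: r = 1
General solution: y = (C₁ + C₂x)e^x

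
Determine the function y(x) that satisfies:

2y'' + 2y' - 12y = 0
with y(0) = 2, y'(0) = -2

General solution: y = C₁e^(2x) + C₂e^(-3x)
Applying ICs: C₁ = 4/5, C₂ = 6/5
Particular solution: y = (4/5)e^(2x) + (6/5)e^(-3x)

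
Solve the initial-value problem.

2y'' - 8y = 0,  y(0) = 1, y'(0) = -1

General solution: y = C₁e^(2x) + C₂e^(-2x)
Applying ICs: C₁ = 1/4, C₂ = 3/4
Particular solution: y = (1/4)e^(2x) + (3/4)e^(-2x)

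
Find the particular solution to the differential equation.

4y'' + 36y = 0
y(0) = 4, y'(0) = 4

General solution: y = C₁cos(3x) + C₂sin(3x)
Complex roots r = ±3i
Applying ICs: C₁ = 4, C₂ = 4/3
Particular solution: y = 4cos(3x) + (4/3)sin(3x)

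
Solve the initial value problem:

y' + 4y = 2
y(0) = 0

General solution: y = 1/2 + Ce^(-4x)
Applying y(0) = 0: C = 0 - 1/2 = -1/2
Particular solution: y = 1/2 - (1/2)e^(-4x)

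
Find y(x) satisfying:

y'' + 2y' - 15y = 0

Characteristic equation: r² + 2r - 15 = 0
Roots: r = 3, -5 (distinct real)
General solution: y = C₁e^(3x) + C₂e^(-5x)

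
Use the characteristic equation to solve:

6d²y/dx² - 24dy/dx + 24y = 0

Characteristic equation: 6r² - 24r + 24 = 0
Divide by 6: r² - 4r + 4 = 0
Factored: (r - 2)² = 0
Repeated root: r = 2
General solution: y = (C₁ + C₂x)e^(2x)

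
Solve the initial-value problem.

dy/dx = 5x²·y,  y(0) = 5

General solution: y = Ce^(5x³/3)
Applying IC y(0) = 5:
Particular solution: y = 5e^(5x³/3)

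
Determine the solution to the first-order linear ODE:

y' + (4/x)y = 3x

Using integrating factor method:

General solution: y = (1/2)x^2 + Cx^(-4)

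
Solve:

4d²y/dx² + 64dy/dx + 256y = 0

Characteristic equation: 4r² + 64r + 256 = 0
Divide by 4: r² + 16r + 64 = 0
Factored: (r + 8)² = 0
Repeated root: r = -8
General solution: y = (C₁ + C₂x)e^(-8x)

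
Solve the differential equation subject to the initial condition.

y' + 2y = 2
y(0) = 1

General solution: y = 1 + Ce^(-2x)
Applying y(0) = 1: C = 1 - 1 = 0
Particular solution: y = 1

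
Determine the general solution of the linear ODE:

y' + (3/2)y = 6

Using integrating factor method:

General solution: y = 4 + Ce^(-3x/2)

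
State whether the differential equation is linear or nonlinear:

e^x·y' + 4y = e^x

Linear (y and its derivatives appear to the first power only, no products of y terms)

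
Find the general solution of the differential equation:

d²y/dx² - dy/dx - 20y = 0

Characteristic equation: r² - r - 20 = 0
Roots: r = 5, -4 (distinct real)
General solution: y = C₁e^(5x) + C₂e^(-4x)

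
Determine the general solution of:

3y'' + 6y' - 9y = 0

Characteristic equation: 3r² + 6r - 9 = 0
Divide by 3: r² + 2r - 3 = 0
Roots: r = 1, -3 (distinct real)
General solution: y = C₁e^x + C₂e^(-3x)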